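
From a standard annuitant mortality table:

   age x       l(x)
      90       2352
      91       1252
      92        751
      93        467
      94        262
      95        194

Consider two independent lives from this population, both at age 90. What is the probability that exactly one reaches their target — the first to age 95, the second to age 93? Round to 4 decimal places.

0.2483

p₁ = l(95)/l(90) = 194/2352 = 0.082483; p₂ = l(93)/l(90) = 467/2352 = 0.198554.
P(exactly one) = p₁(1−p₂) + (1−p₁)p₂ = 0.066106 + 0.182177 = 0.248282.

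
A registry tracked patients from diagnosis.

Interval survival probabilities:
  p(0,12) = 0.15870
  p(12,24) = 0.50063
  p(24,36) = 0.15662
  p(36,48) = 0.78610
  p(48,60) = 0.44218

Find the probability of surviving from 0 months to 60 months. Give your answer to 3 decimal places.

0.004

The overall survival probability is 0.15870 × 0.50063 × 0.15662 × 0.78610 × 0.44218.
= 0.004325.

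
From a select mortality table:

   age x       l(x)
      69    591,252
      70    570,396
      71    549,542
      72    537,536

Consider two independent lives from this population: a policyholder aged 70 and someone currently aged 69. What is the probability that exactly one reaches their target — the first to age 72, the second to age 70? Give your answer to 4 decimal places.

0.0888

p₁ = l(72)/l(70) = 537,536/570,396 = 0.942391; p₂ = l(70)/l(69) = 570,396/591,252 = 0.964726.
P(exactly one) = p₁(1−p₂) + (1−p₁)p₂ = 0.033242 + 0.055577 = 0.088819.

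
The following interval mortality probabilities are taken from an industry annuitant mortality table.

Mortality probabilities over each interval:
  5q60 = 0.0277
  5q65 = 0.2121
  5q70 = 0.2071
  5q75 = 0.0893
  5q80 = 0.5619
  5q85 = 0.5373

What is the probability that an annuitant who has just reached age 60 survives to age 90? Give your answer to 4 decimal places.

Chaining the interval survival probabilities: (1 − 0.0277) × (1 − 0.2121) × (1 − 0.2071) × (1 − 0.0893) × (1 − 0.5619) × (1 − 0.5373).
= 0.9723 × 0.7879 × 0.7929 × 0.9107 × 0.4381 × 0.4627 = 0.112134.

0.1121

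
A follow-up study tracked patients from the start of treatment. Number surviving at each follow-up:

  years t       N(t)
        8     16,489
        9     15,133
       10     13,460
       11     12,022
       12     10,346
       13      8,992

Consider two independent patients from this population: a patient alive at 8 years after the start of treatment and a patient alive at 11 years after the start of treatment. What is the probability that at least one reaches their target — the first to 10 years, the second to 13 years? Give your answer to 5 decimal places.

p₁ = N(10)/N(8) = 13,460/16,489 = 0.816302; p₂ = N(13)/N(11) = 8,992/12,022 = 0.747962.
P(at least one) = 1 − (1−p₁)(1−p₂) = 1 − 0.183698 × 0.252038 = 0.953701.

0.95370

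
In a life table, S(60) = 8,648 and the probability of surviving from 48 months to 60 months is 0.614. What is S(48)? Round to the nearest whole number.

14085

S(48) = S(60) / p = 8,648 / 0.614 = 14085.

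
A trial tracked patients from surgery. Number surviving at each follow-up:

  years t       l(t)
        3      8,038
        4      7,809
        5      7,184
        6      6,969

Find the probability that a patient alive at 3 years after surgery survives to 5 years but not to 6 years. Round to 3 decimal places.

This is the probability of reaching 5 but not 6, conditional on being alive at 3: (l(5) − l(6)) / l(3).
= (7,184 − 6,969) / 8,038 = 215 / 8,038 = 0.026748.

0.027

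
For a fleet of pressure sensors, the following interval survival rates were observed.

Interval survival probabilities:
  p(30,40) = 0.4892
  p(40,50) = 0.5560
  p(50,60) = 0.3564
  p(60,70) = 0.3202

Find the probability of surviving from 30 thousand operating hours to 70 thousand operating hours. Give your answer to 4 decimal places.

0.0310

P(survive 30→70) = 0.4892 × 0.5560 × 0.3564 × 0.3202.
= 0.031040.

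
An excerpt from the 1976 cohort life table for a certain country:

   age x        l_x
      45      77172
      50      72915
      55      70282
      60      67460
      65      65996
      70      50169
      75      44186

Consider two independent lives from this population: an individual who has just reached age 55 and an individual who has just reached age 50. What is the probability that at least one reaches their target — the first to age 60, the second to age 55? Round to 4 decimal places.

p₁ = l_60/l_55 = 67460/70282 = 0.959847; p₂ = l_55/l_50 = 70282/72915 = 0.963889.
P(at least one) = 1 − (1−p₁)(1−p₂) = 1 − 0.040153 × 0.036111 = 0.998550.

0.9986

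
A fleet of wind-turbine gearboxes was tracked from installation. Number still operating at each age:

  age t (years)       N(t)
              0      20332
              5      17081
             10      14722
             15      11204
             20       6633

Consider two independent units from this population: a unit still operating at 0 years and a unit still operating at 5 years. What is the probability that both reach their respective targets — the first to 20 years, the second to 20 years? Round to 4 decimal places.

p₁ = N(20)/N(0) = 6633/20332 = 0.326235; p₂ = N(20)/N(5) = 6633/17081 = 0.388326.
P(both) = p₁ × p₂ = 0.326235 × 0.388326 = 0.126686.

0.1267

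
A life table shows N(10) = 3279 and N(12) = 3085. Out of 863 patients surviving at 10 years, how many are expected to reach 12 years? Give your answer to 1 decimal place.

The relevant probability is 3085/3279 = 0.940836.
Expected number = 863 × 0.940836 = 811.9.

811.9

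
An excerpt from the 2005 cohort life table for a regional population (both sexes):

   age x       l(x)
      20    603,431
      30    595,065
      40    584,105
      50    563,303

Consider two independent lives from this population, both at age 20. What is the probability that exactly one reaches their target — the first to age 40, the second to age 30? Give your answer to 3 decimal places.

0.045

p₁ = l(40)/l(20) = 584,105/603,431 = 0.967973; p₂ = l(30)/l(20) = 595,065/603,431 = 0.986136.
P(exactly one) = p₁(1−p₂) + (1−p₁)p₂ = 0.013420 + 0.031583 = 0.045003.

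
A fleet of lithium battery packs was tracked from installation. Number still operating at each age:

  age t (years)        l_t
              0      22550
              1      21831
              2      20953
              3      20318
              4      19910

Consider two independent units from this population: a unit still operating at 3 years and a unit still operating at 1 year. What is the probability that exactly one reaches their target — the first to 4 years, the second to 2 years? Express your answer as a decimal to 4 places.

p₁ = l_4/l_3 = 19910/20318 = 0.979919; p₂ = l_2/l_1 = 20953/21831 = 0.959782.
P(exactly one) = p₁(1−p₂) + (1−p₁)p₂ = 0.039410 + 0.019273 = 0.058684.

0.0587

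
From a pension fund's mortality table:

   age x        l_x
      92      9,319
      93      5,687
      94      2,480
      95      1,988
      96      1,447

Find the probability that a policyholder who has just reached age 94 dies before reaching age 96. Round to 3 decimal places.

P(die before 96 | alive at 94) = 1 − l_96/l_94 = 1 − 1,447/2,480 = (1,033)/2,480 = 0.416532.

0.417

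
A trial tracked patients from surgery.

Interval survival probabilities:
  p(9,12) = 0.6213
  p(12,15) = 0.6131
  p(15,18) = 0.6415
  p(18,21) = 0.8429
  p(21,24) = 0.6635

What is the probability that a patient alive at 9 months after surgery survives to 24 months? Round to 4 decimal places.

Survival from 9 to 24 is the product of surviving each interval: 0.6213 × 0.6131 × 0.6415 × 0.8429 × 0.6635.
= 0.136662.

0.1367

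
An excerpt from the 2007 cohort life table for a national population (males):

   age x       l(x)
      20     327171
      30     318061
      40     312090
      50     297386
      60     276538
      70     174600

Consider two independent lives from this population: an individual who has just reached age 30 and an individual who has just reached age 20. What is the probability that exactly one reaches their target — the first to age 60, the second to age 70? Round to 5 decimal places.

p₁ = l(60)/l(30) = 276538/318061 = 0.869450; p₂ = l(70)/l(20) = 174600/327171 = 0.533666.
P(exactly one) = p₁(1−p₂) + (1−p₁)p₂ = 0.405454 + 0.069670 = 0.475124.

0.47512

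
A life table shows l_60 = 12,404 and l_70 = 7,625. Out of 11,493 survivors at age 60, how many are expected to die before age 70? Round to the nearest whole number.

4428

The relevant probability is 1 − 7,625/12,404 = 0.385279.
Expected number = 11,493 × 0.385279 = 4428.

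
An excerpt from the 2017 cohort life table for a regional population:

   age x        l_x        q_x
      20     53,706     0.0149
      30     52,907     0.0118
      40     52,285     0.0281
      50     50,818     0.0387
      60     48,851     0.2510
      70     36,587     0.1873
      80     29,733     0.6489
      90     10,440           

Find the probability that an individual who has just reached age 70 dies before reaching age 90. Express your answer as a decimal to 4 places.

P(die before 90 | alive at 70) = 1 − l_90/l_70 = 1 − 10,440/36,587 = (26,147)/36,587 = 0.714653.

0.7147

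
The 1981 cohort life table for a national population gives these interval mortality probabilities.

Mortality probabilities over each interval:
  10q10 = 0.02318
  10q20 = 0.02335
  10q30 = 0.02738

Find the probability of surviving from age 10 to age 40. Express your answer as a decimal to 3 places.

0.928

Chaining the interval survival probabilities: (1 − 0.02318) × (1 − 0.02335) × (1 − 0.02738).
= 0.97682 × 0.97665 × 0.97262 = 0.927890.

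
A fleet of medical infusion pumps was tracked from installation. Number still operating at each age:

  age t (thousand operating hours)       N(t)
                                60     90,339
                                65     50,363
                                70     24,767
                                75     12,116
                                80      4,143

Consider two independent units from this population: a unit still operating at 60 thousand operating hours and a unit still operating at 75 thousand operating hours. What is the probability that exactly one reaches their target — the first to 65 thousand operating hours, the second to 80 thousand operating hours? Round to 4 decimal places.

0.5182

p₁ = N(65)/N(60) = 50,363/90,339 = 0.557489; p₂ = N(80)/N(75) = 4,143/12,116 = 0.341945.
P(exactly one) = p₁(1−p₂) + (1−p₁)p₂ = 0.366858 + 0.151314 = 0.518173.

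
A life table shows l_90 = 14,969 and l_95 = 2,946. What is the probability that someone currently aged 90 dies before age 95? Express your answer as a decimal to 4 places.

0.8032

P(die before 95 | alive at 90) = 1 − l_95/l_90 = 1 − 2,946/14,969 = (12,023)/14,969 = 0.803193.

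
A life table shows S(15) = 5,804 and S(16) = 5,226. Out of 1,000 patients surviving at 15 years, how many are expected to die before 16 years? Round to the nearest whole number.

The relevant probability is 1 − 5,226/5,804 = 0.099586.
Expected number = 1,000 × 0.099586 = 100.

100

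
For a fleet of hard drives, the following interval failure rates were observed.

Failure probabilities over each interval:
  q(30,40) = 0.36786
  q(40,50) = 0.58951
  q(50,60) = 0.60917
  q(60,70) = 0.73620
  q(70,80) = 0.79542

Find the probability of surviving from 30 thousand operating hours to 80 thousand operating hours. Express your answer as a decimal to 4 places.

0.0055

Survival from 30 to 80 is the product of surviving each interval: (1 − 0.36786) × (1 − 0.58951) × (1 − 0.60917) × (1 − 0.73620) × (1 − 0.79542).
= 0.63214 × 0.41049 × 0.39083 × 0.26380 × 0.20458 = 0.005473.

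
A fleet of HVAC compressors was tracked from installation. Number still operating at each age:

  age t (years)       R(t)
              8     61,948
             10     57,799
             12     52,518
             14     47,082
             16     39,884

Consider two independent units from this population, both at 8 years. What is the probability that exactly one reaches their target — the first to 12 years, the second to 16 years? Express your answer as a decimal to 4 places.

p₁ = R(12)/R(8) = 52,518/61,948 = 0.847776; p₂ = R(16)/R(8) = 39,884/61,948 = 0.643830.
P(exactly one) = p₁(1−p₂) + (1−p₁)p₂ = 0.301952 + 0.098006 = 0.399959.

0.4000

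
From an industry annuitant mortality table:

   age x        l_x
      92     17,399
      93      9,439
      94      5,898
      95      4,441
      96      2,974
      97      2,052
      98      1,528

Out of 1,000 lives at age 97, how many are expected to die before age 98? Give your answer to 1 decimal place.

The relevant probability is 1 − 1,528/2,052 = 0.255361.
Expected number = 1,000 × 0.255361 = 255.4.

255.4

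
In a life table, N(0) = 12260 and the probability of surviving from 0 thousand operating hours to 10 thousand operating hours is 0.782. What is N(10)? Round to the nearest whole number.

N(10) = N(0) × p = 12260 × 0.782 = 9587.

9587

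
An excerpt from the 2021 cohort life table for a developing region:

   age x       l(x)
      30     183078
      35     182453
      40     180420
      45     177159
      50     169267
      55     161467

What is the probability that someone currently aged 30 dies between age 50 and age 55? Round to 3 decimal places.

0.043

This is the probability of reaching 50 but not 55, conditional on being alive at 30: (l(50) − l(55)) / l(30).
= (169267 − 161467) / 183078 = 7800 / 183078 = 0.042605.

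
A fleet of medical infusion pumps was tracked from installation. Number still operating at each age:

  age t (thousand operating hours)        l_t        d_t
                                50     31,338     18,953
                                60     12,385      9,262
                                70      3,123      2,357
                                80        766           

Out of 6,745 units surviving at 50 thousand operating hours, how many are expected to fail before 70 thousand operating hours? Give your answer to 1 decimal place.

The relevant probability is 1 − 3,123/31,338 = 0.900345.
Expected number = 6,745 × 0.900345 = 6072.8.

6072.8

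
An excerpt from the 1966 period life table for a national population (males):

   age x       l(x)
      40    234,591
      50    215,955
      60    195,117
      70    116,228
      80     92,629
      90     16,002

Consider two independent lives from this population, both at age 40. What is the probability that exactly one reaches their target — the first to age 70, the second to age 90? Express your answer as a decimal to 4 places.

p₁ = l(70)/l(40) = 116,228/234,591 = 0.495450; p₂ = l(90)/l(40) = 16,002/234,591 = 0.068212.
P(exactly one) = p₁(1−p₂) + (1−p₁)p₂ = 0.461654 + 0.034416 = 0.496071.

0.4961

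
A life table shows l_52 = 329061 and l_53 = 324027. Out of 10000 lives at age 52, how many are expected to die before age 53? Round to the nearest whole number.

The relevant probability is 1 − 324027/329061 = 0.015298.
Expected number = 10000 × 0.015298 = 153.

153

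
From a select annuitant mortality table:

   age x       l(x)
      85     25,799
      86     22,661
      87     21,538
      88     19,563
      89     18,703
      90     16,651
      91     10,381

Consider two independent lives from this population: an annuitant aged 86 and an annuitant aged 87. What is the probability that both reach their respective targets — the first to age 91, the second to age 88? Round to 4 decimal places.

0.4161

p₁ = l(91)/l(86) = 10,381/22,661 = 0.458100; p₂ = l(88)/l(87) = 19,563/21,538 = 0.908302.
P(both) = p₁ × p₂ = 0.458100 × 0.908302 = 0.416093.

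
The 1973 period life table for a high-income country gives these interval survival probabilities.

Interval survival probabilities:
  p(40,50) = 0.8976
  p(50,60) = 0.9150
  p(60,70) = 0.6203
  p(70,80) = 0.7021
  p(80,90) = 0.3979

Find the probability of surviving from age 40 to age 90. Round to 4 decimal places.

Chaining the interval survival probabilities: 0.8976 × 0.9150 × 0.6203 × 0.7021 × 0.3979.
= 0.142324.

0.1423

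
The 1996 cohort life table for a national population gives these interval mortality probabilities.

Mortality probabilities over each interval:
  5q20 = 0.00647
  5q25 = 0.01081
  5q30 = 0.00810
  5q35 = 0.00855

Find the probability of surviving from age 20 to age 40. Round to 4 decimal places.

0.9665

The overall survival probability is (1 − 0.00647) × (1 − 0.01081) × (1 − 0.00810) × (1 − 0.00855).
= 0.99353 × 0.98919 × 0.99190 × 0.99145 = 0.966495.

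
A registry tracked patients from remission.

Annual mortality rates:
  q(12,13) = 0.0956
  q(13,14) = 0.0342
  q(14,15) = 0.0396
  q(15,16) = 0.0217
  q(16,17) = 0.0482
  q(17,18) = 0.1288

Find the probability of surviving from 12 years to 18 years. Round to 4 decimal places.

Chaining the interval survival probabilities: (1 − 0.0956) × (1 − 0.0342) × (1 − 0.0396) × (1 − 0.0217) × (1 − 0.0482) × (1 − 0.1288).
= 0.9044 × 0.9658 × 0.9604 × 0.9783 × 0.9518 × 0.8712 = 0.680512.

0.6805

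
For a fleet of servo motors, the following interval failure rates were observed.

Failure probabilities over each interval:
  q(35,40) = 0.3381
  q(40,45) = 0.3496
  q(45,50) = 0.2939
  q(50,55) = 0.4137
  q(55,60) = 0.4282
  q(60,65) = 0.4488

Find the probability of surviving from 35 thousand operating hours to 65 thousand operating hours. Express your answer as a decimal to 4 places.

0.0562

Survival from 35 to 65 is the product of surviving each interval: (1 − 0.3381) × (1 − 0.3496) × (1 − 0.2939) × (1 − 0.4137) × (1 − 0.4282) × (1 − 0.4488).
= 0.6619 × 0.6504 × 0.7061 × 0.5863 × 0.5718 × 0.5512 = 0.056171.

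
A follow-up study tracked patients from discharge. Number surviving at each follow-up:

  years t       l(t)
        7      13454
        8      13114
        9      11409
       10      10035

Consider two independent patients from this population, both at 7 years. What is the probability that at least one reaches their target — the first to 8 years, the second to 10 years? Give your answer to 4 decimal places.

p₁ = l(8)/l(7) = 13114/13454 = 0.974729; p₂ = l(10)/l(7) = 10035/13454 = 0.745875.
P(at least one) = 1 − (1−p₁)(1−p₂) = 1 − 0.025271 × 0.254125 = 0.993578.

0.9936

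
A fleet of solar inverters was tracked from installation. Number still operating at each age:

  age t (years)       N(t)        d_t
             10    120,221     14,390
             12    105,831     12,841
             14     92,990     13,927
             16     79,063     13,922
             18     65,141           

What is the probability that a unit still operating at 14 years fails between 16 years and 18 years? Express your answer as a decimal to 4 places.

This is the probability of reaching 16 but not 18, conditional on being operational at 14: (N(16) − N(18)) / N(14).
= (79,063 − 65,141) / 92,990 = 13,922 / 92,990 = 0.149715.

0.1497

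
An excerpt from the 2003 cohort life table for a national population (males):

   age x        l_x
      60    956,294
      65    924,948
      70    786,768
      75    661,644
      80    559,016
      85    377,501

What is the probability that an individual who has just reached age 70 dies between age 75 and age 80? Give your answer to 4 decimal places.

0.1304

We want 5|5q70 = (l_75 − l_80)/l_70.
This is the probability of reaching 75 but not 80, conditional on being alive at 70: (l_75 − l_80) / l_70.
= (661,644 − 559,016) / 786,768 = 102,628 / 786,768 = 0.130443.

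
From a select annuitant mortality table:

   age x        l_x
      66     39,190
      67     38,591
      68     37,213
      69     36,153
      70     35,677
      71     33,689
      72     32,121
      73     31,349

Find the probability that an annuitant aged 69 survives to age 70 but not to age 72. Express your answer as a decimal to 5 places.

We want 1|2q69 = (l_70 − l_72)/l_69.
This is the probability of reaching 70 but not 72, conditional on being alive at 69: (l_70 − l_72) / l_69.
= (35,677 − 32,121) / 36,153 = 3,556 / 36,153 = 0.098360.

0.09836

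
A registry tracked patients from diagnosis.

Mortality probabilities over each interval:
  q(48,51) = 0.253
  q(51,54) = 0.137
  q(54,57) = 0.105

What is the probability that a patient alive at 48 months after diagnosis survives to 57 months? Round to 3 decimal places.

The overall survival probability is (1 − 0.253) × (1 − 0.137) × (1 − 0.105).
= 0.747 × 0.863 × 0.895 = 0.576972.

0.577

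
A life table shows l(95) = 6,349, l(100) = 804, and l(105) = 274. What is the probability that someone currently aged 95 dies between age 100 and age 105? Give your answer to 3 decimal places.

This is the probability of reaching 100 but not 105, conditional on being alive at 95: (l(100) − l(105)) / l(95).
= (804 − 274) / 6,349 = 530 / 6,349 = 0.083478.

0.083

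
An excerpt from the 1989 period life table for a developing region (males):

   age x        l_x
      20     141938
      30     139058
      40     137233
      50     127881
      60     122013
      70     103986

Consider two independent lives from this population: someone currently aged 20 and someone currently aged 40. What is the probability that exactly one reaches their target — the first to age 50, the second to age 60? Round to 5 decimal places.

p₁ = l_50/l_20 = 127881/141938 = 0.900964; p₂ = l_60/l_40 = 122013/137233 = 0.889094.
P(exactly one) = p₁(1−p₂) + (1−p₁)p₂ = 0.099922 + 0.088052 = 0.187975.

0.18797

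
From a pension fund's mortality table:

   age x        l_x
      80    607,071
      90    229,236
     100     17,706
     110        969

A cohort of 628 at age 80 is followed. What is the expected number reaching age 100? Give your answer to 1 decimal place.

18.3

The relevant probability is 17,706/607,071 = 0.029166.
Expected number = 628 × 0.029166 = 18.3.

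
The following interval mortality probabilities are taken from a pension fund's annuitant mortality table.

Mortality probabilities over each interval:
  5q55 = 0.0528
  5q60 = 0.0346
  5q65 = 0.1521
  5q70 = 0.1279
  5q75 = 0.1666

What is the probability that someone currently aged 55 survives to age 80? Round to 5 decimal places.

0.56353

25p55 = (1 − 0.0528) × (1 − 0.0346) × (1 − 0.1521) × (1 − 0.1279) × (1 − 0.1666).
= 0.9472 × 0.9654 × 0.8479 × 0.8721 × 0.8334 = 0.563525.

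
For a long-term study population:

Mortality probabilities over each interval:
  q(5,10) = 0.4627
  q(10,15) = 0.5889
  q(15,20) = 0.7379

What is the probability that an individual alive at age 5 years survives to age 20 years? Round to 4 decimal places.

0.0579

The overall survival probability is (1 − 0.4627) × (1 − 0.5889) × (1 − 0.7379).
= 0.5373 × 0.4111 × 0.2621 = 0.057894.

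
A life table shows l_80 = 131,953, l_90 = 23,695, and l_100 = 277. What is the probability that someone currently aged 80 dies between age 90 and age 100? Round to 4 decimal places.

0.1775

We want 10|10q80 = (l_90 − l_100)/l_80.
This is the probability of reaching 90 but not 100, conditional on being alive at 80: (l_90 − l_100) / l_80.
= (23,695 − 277) / 131,953 = 23,418 / 131,953 = 0.177472.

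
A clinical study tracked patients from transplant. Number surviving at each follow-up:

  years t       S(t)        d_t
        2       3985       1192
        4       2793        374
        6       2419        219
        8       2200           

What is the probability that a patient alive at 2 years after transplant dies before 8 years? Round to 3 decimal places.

P(die before 8 | alive at 2) = 1 − S(8)/S(2) = 1 − 2200/3985 = (1785)/3985 = 0.447930.

0.448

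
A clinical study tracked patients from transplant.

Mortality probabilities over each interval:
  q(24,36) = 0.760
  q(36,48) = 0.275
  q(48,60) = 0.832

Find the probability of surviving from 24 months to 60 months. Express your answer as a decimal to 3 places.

The overall survival probability is (1 − 0.760) × (1 − 0.275) × (1 − 0.832).
= 0.240 × 0.725 × 0.168 = 0.029232.

0.029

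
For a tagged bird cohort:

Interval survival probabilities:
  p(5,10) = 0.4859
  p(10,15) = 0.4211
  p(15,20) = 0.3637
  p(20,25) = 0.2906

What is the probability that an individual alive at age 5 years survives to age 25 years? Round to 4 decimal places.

0.0216

P(survive 5→25) = 0.4859 × 0.4211 × 0.3637 × 0.2906.
= 0.021626.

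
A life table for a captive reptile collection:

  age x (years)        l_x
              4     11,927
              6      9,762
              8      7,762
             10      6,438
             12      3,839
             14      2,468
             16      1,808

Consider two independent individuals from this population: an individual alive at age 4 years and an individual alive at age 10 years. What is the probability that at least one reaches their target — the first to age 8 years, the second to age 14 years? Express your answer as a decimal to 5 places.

0.78466

p₁ = l_8/l_4 = 7,762/11,927 = 0.650792; p₂ = l_14/l_10 = 2,468/6,438 = 0.383349.
P(at least one) = 1 − (1−p₁)(1−p₂) = 1 − 0.349208 × 0.616651 = 0.784661.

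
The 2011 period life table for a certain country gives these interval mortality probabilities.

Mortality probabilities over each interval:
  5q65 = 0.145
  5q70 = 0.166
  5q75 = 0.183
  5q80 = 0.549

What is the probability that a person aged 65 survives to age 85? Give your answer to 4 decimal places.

0.2627

Chaining the interval survival probabilities: (1 − 0.145) × (1 − 0.166) × (1 − 0.183) × (1 − 0.549).
= 0.855 × 0.834 × 0.817 × 0.451 = 0.262743.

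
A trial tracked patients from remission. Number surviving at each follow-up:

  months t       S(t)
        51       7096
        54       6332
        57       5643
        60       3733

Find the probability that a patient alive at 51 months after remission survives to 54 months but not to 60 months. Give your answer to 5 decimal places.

0.36626

This is the probability of reaching 54 but not 60, conditional on being alive at 51: (S(54) − S(60)) / S(51).
= (6332 − 3733) / 7096 = 2599 / 7096 = 0.366263.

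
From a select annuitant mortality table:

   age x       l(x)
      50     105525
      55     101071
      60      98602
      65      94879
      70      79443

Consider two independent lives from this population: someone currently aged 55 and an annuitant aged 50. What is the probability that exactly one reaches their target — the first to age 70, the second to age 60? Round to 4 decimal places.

0.2515

p₁ = l(70)/l(55) = 79443/101071 = 0.786012; p₂ = l(60)/l(50) = 98602/105525 = 0.934395.
P(exactly one) = p₁(1−p₂) + (1−p₁)p₂ = 0.051566 + 0.199949 = 0.251516.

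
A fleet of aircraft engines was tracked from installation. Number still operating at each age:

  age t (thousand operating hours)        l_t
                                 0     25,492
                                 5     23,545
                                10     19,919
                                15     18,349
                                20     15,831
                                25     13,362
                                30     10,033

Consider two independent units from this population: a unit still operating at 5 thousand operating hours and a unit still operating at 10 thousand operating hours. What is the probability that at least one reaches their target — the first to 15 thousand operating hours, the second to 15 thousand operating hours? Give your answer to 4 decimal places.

p₁ = l_15/l_5 = 18,349/23,545 = 0.779316; p₂ = l_15/l_10 = 18,349/19,919 = 0.921181.
P(at least one) = 1 − (1−p₁)(1−p₂) = 1 − 0.220684 × 0.078819 = 0.982606.

0.9826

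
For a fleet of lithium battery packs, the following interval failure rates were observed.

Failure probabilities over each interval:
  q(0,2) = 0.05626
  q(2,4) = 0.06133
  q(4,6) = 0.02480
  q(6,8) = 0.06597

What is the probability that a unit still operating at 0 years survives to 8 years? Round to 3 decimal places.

Chaining the interval survival probabilities: (1 − 0.05626) × (1 − 0.06133) × (1 − 0.02480) × (1 − 0.06597).
= 0.94374 × 0.93867 × 0.97520 × 0.93403 = 0.806900.

0.807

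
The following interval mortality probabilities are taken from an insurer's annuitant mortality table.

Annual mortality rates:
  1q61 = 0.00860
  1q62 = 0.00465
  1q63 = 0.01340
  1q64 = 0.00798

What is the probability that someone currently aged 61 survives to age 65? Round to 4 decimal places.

Survival from 61 to 65 is the product of surviving each interval: (1 − 0.00860) × (1 − 0.00465) × (1 − 0.01340) × (1 − 0.00798).
= 0.99140 × 0.99535 × 0.98660 × 0.99202 = 0.965798.

0.9658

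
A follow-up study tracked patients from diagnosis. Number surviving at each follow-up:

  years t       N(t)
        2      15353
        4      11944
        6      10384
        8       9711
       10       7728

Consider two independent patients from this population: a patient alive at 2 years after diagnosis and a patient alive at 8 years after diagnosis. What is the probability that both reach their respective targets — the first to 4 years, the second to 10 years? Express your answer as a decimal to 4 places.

0.6191

p₁ = N(4)/N(2) = 11944/15353 = 0.777959; p₂ = N(10)/N(8) = 7728/9711 = 0.795799.
P(both) = p₁ × p₂ = 0.777959 × 0.795799 = 0.619099.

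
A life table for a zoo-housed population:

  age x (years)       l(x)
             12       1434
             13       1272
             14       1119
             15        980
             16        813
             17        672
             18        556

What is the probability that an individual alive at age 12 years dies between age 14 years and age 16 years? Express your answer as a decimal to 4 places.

This is the probability of reaching 14 but not 16, conditional on being alive at 12: (l(14) − l(16)) / l(12).
= (1119 − 813) / 1434 = 306 / 1434 = 0.213389.

0.2134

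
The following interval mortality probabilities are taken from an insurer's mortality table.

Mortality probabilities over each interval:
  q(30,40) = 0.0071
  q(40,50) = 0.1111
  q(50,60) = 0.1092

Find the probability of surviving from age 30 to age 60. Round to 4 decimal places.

0.7862

Chaining the interval survival probabilities: (1 − 0.0071) × (1 − 0.1111) × (1 − 0.1092).
= 0.9929 × 0.8889 × 0.8908 = 0.786210.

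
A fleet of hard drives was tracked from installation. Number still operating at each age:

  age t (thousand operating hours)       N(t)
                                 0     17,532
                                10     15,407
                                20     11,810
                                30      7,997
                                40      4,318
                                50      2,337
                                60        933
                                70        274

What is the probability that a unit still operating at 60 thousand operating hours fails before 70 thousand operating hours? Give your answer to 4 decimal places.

P(fail before 70 | operational at 60) = 1 − N(70)/N(60) = 1 − 274/933 = (659)/933 = 0.706324.

0.7063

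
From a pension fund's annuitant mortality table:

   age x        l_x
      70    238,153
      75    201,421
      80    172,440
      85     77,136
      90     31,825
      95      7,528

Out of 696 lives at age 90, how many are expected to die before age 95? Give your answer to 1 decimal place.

The relevant probability is 1 − 7,528/31,825 = 0.763456.
Expected number = 696 × 0.763456 = 531.4.

531.4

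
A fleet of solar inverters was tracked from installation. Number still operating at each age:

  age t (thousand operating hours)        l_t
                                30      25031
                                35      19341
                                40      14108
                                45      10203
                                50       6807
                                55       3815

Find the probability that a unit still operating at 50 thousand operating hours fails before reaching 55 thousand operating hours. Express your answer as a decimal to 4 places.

P(fail before 55 | operational at 50) = 1 − l_55/l_50 = 1 − 3815/6807 = (2992)/6807 = 0.439548.

0.4395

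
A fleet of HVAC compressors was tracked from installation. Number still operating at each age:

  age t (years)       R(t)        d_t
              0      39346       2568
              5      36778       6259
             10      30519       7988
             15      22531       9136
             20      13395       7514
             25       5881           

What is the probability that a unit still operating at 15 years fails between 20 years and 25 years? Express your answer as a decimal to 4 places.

This is the probability of reaching 20 but not 25, conditional on being operational at 15: (R(20) − R(25)) / R(15).
= (13395 − 5881) / 22531 = 7514 / 22531 = 0.333496.

0.3335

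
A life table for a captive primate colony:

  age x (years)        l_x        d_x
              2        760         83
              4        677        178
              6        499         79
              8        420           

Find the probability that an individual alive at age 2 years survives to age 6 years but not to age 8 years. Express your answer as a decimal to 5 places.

0.10395

This is the probability of reaching 6 but not 8, conditional on being alive at 2: (l_6 − l_8) / l_2.
= (499 − 420) / 760 = 79 / 760 = 0.103947.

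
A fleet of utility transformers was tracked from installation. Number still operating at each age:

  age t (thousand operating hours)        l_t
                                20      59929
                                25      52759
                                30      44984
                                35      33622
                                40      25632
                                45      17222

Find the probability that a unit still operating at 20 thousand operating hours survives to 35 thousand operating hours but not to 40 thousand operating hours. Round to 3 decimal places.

0.133

This is the probability of reaching 35 but not 40, conditional on being operational at 20: (l_35 − l_40) / l_20.
= (33622 − 25632) / 59929 = 7990 / 59929 = 0.133324.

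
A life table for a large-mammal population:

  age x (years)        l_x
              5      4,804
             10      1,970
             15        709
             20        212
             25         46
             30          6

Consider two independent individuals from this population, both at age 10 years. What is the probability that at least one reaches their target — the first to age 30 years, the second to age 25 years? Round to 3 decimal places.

0.026

p₁ = l_30/l_10 = 6/1,970 = 0.003046; p₂ = l_25/l_10 = 46/1,970 = 0.023350.
P(at least one) = 1 − (1−p₁)(1−p₂) = 1 − 0.996954 × 0.976650 = 0.026325.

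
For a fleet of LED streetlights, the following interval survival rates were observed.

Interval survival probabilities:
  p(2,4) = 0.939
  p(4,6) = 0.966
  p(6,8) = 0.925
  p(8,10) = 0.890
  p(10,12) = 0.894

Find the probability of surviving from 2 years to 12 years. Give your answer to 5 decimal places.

0.66759

The overall survival probability is 0.939 × 0.966 × 0.925 × 0.890 × 0.894.
= 0.667593.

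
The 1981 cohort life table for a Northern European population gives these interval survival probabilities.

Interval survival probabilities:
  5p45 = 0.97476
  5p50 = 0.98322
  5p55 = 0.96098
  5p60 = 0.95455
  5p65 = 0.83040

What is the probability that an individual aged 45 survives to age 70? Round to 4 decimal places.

0.7300

25p45 = 0.97476 × 0.98322 × 0.96098 × 0.95455 × 0.83040.
= 0.730044.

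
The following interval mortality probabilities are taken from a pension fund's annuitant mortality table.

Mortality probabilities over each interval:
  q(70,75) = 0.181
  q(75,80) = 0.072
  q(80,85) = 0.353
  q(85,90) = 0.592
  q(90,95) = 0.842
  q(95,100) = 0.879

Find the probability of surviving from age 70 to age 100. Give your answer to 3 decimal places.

0.004

Chaining the interval survival probabilities: (1 − 0.181) × (1 − 0.072) × (1 − 0.353) × (1 − 0.592) × (1 − 0.842) × (1 − 0.879).
= 0.819 × 0.928 × 0.647 × 0.408 × 0.158 × 0.121 = 0.003836.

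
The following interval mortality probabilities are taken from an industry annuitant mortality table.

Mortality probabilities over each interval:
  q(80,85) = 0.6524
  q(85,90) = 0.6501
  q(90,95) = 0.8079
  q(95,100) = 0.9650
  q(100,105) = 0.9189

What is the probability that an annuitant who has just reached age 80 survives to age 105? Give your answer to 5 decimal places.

Survival from 80 to 105 is the product of surviving each interval: (1 − 0.6524) × (1 − 0.6501) × (1 − 0.8079) × (1 − 0.9650) × (1 − 0.9189).
= 0.3476 × 0.3499 × 0.1921 × 0.0350 × 0.0811 = 0.000066.

0.00007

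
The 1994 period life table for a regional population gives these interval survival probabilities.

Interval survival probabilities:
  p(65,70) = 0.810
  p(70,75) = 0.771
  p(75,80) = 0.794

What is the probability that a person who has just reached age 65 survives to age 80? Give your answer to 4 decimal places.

0.4959

Survival from 65 to 80 is the product of surviving each interval: 0.810 × 0.771 × 0.794.
= 0.495861.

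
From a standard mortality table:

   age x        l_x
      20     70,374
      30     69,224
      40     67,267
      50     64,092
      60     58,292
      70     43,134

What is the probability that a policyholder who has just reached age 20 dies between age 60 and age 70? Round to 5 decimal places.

We want 40|10q20 = (l_60 − l_70)/l_20.
This is the probability of reaching 60 but not 70, conditional on being alive at 20: (l_60 − l_70) / l_20.
= (58,292 − 43,134) / 70,374 = 15,158 / 70,374 = 0.215392.

0.21539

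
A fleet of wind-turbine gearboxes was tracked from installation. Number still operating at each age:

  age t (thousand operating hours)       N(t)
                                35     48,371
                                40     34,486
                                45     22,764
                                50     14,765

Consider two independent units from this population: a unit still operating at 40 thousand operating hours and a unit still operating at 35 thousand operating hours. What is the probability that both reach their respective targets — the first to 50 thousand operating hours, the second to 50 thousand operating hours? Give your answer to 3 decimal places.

0.131

p₁ = N(50)/N(40) = 14,765/34,486 = 0.428145; p₂ = N(50)/N(35) = 14,765/48,371 = 0.305245.
P(both) = p₁ × p₂ = 0.428145 × 0.305245 = 0.130689.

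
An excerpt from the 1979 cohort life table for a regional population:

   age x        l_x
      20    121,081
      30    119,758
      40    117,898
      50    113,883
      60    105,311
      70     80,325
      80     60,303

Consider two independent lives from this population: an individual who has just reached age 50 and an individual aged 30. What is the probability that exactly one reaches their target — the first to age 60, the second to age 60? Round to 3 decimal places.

p₁ = l_60/l_50 = 105,311/113,883 = 0.924730; p₂ = l_60/l_30 = 105,311/119,758 = 0.879365.
P(exactly one) = p₁(1−p₂) + (1−p₁)p₂ = 0.111555 + 0.066190 = 0.177745.

0.178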